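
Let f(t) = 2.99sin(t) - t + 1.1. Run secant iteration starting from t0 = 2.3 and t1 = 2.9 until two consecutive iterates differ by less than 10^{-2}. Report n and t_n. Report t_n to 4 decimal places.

n = 4, t_n = 2.6116

f(2.3) = 1.029659, f(2.9) = -1.084645
t2 = 2.900000 − (-1.084645)·(0.600000)/(-2.114303) = 2.592198;  |Δ| = 0.307802
f(2.592198) = 0.069093
t3 = 2.592198 − 0.069093·(-0.307802)/(1.153738) = 2.610631;  |Δ| = 0.018433
f(2.610631) = 0.003393
t4 = 2.610631 − 0.003393·(0.018433)/(-0.065700) = 2.611583;  |Δ| = 0.000952
|t4 − t3| = 0.000952 < 10^{-2}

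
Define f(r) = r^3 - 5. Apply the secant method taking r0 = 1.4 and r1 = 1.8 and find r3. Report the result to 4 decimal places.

1.7091

f(1.4) = -2.256000, f(1.8) = 0.832000
r2 = 1.800000 − 0.832000·(1.800000 − 1.400000) / (0.832000 − (-2.256000)) = 1.800000 − (0.332800)/(3.088000) = 1.692228
f(1.692228) = -0.154076
r3 = 1.692228 − (-0.154076)·(1.692228 − 1.800000) / (-0.154076 − 0.832000) = 1.692228 − (0.016605)/(-0.986076) = 1.709068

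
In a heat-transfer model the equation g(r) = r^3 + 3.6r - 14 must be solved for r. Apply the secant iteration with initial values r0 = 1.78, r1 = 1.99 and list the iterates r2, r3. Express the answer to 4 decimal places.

1.9168, 1.9206

g(1.78) = -1.952248, g(1.99) = 1.044599
r2 = 1.990000 − 1.044599·(1.990000 − 1.780000) / (1.044599 − (-1.952248)) = 1.990000 − (0.219366)/(2.996847) = 1.916801
g(1.916801) = -0.056946
r3 = 1.916801 − (-0.056946)·(1.916801 − 1.990000) / (-0.056946 − 1.044599) = 1.916801 − (0.004168)/(-1.101545) = 1.920585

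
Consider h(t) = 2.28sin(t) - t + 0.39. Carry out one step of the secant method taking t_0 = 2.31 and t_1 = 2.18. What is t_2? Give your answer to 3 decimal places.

2.213

h(2.31) = -0.23507, h(2.18) = 0.07984
t_2 = 2.18000 − 0.07984·(2.18000 − 2.31000) / (0.07984 − (-0.23507)) = 2.18000 − (-0.01038)/(0.31490) = 2.21296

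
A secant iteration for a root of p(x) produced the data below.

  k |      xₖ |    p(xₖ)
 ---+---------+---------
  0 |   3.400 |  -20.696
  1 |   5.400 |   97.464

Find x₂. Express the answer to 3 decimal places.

x₂ = 5.400 − 97.464·(5.400 − 3.400) / (97.464 − (-20.696))
   = 5.400 − (194.92800)/(118.16000) = 3.75030

3.750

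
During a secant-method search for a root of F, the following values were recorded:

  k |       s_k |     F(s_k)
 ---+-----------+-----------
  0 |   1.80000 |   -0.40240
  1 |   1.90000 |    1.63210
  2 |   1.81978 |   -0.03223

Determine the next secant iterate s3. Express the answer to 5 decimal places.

1.82133

s3 = 1.81978 − (-0.03223)·(1.81978 − 1.90000) / (-0.03223 − 1.63210)
   = 1.81978 − (0.0025855)/(-1.6643300) = 1.8213335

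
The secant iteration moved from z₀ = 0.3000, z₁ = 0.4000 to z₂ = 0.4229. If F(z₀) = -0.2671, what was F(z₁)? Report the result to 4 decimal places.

The secant line through (0.3000, -0.2671) and (0.4000, F(z₁)) crosses zero at z₂ = 0.4229.
So (0.3000, -0.2671), (0.4000, F(z₁)), (0.4229, 0) are collinear:
F(z₁) = -0.2671 · (0.4000 − 0.4229) / (0.3000 − 0.4229) = -0.2671 · (-0.022900)/(-0.122900) = -0.049769

-0.0498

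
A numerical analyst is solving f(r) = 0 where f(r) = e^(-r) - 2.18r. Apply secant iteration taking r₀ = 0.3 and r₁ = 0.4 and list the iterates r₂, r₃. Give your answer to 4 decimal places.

f(0.3) = 0.086818, f(0.4) = -0.201680
r₂ = 0.400000 − (-0.201680)·(0.400000 − 0.300000) / (-0.201680 − 0.086818) = 0.400000 − (-0.020168)/(-0.288498) = 0.330093
f(0.330093) = -0.000746
r₃ = 0.330093 − (-0.000746)·(0.330093 − 0.400000) / (-0.000746 − (-0.201680)) = 0.330093 − (0.000052)/(0.200934) = 0.329834

0.3301, 0.3298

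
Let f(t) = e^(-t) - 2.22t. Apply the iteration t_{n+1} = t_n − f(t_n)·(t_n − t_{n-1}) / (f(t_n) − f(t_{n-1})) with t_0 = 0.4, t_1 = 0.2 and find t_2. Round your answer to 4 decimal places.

f(0.4) = -0.217680, f(0.2) = 0.374731
t_2 = 0.200000 − 0.374731·(0.200000 − 0.400000) / (0.374731 − (-0.217680)) = 0.200000 − (-0.074946)/(0.592411) = 0.326510

0.3265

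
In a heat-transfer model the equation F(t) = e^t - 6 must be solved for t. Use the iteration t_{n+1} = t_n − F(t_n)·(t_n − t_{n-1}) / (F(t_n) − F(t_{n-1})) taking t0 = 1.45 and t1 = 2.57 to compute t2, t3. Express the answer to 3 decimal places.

F(1.45) = -1.73689, F(2.57) = 7.06582
t2 = 2.57000 − 7.06582·(2.57000 − 1.45000) / (7.06582 − (-1.73689)) = 2.57000 − (7.91372)/(8.80271) = 1.67099
F(1.67099) = -0.68257
t3 = 1.67099 − (-0.68257)·(1.67099 − 2.57000) / (-0.68257 − 7.06582) = 1.67099 − (0.61364)/(-7.74839) = 1.75019

1.671, 1.750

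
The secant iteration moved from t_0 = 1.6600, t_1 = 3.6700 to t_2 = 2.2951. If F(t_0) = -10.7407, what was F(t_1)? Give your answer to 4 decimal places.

23.2521

The secant line through (1.6600, -10.7407) and (3.6700, F(t_1)) crosses zero at t_2 = 2.2951.
So (1.6600, -10.7407), (3.6700, F(t_1)), (2.2951, 0) are collinear:
F(t_1) = -10.7407 · (3.6700 − 2.2951) / (1.6600 − 2.2951) = -10.7407 · (1.374900)/(-0.635100) = 23.252068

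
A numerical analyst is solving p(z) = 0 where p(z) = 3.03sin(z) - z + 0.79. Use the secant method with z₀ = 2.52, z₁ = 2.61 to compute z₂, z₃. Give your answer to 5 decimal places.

2.52974, 2.52992

p(2.52) = 0.0344619, p(2.61) = -0.2840722
z₂ = 2.6100000 − (-0.2840722)·(2.6100000 − 2.5200000) / (-0.2840722 − 0.0344619) = 2.6100000 − (-0.0255665)/(-0.3185341) = 2.5297370
p(2.5297370) = 0.0006570
z₃ = 2.5297370 − 0.0006570·(2.5297370 − 2.6100000) / (0.0006570 − (-0.2840722)) = 2.5297370 − (-0.0000527)/(0.2847292) = 2.5299222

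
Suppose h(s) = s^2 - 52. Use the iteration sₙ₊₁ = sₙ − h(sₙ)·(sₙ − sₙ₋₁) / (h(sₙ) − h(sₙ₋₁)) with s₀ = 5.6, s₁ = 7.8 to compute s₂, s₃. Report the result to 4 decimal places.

h(5.6) = -20.640000, h(7.8) = 8.840000
s₂ = 7.800000 − 8.840000·(7.800000 − 5.600000) / (8.840000 − (-20.640000)) = 7.800000 − (19.448000)/(29.480000) = 7.140299
h(7.140299) = -1.016137
s₃ = 7.140299 − (-1.016137)·(7.140299 − 7.800000) / (-1.016137 − 8.840000) = 7.140299 − (0.670347)/(-9.856137) = 7.208312

7.1403, 7.2083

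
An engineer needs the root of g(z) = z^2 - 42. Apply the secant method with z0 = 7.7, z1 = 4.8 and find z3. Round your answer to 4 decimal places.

g(7.7) = 17.290000, g(4.8) = -18.960000
z2 = 4.800000 − (-18.960000)·(4.800000 − 7.700000) / (-18.960000 − 17.290000) = 4.800000 − (54.984000)/(-36.250000) = 6.316800
g(6.316800) = -2.098038
z3 = 6.316800 − (-2.098038)·(6.316800 − 4.800000) / (-2.098038 − (-18.960000)) = 6.316800 − (-3.182304)/(16.861962) = 6.505527

6.5055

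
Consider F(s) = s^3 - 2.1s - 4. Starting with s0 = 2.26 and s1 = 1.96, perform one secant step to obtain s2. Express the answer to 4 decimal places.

F(2.26) = 2.797176, F(1.96) = -0.586464
s2 = 1.960000 − (-0.586464)·(1.960000 − 2.260000) / (-0.586464 − 2.797176) = 1.960000 − (0.175939)/(-3.383640) = 2.011997

2.0120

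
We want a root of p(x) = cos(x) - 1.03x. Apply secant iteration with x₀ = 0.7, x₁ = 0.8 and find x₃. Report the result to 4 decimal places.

0.7260

p(0.7) = 0.043842, p(0.8) = -0.127293
x₂ = 0.800000 − (-0.127293)·(0.800000 − 0.700000) / (-0.127293 − 0.043842) = 0.800000 − (-0.012729)/(-0.171135) = 0.725618
p(0.725618) = 0.000702
x₃ = 0.725618 − 0.000702·(0.725618 − 0.800000) / (0.000702 − (-0.127293)) = 0.725618 − (-0.000052)/(0.127996) = 0.726026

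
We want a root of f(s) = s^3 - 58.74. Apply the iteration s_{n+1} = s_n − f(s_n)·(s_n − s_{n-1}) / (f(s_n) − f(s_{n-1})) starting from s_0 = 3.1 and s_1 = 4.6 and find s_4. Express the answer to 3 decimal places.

f(3.1) = -28.94900, f(4.6) = 38.59600
s_2 = 4.60000 − 38.59600·(4.60000 − 3.10000) / (38.59600 − (-28.94900)) = 4.60000 − (57.89400)/(67.54500) = 3.74288
f(3.74288) = -6.30532
s_3 = 3.74288 − (-6.30532)·(3.74288 − 4.60000) / (-6.30532 − 38.59600) = 3.74288 − (5.40440)/(-44.90132) = 3.86324
f(3.86324) = -1.08241
s_4 = 3.86324 − (-1.08241)·(3.86324 − 3.74288) / (-1.08241 − (-6.30532)) = 3.86324 − (-0.13028)/(5.22292) = 3.88819

3.888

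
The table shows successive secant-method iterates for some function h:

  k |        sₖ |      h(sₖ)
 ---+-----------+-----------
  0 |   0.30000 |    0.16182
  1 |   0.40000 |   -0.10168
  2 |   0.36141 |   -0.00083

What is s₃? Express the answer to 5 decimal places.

s₃ = 0.36141 − (-0.00083)·(0.36141 − 0.40000) / (-0.00083 − (-0.10168))
   = 0.36141 − (0.0000320)/(0.1008500) = 0.3610924

0.36109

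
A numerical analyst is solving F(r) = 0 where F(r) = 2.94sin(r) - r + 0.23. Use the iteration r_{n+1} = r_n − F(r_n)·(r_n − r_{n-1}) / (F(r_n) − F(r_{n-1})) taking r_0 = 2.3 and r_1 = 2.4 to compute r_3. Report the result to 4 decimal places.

F(2.3) = 0.122373, F(2.4) = -0.184138
r_2 = 2.400000 − (-0.184138)·(2.400000 − 2.300000) / (-0.184138 − 0.122373) = 2.400000 − (-0.018414)/(-0.306512) = 2.339925
F(2.339925) = 0.002516
r_3 = 2.339925 − 0.002516·(2.339925 − 2.400000) / (0.002516 − (-0.184138)) = 2.339925 − (-0.000151)/(0.186655) = 2.340734

2.3407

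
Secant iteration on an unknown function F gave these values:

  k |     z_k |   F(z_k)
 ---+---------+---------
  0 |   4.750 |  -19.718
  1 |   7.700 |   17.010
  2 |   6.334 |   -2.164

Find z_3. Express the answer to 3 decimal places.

6.488

z_3 = 6.334 − (-2.164)·(6.334 − 7.700) / (-2.164 − 17.010)
   = 6.334 − (2.95602)/(-19.17400) = 6.48817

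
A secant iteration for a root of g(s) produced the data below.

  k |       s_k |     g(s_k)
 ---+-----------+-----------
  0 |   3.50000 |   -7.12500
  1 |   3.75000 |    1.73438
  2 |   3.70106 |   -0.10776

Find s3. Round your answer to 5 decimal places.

3.70392

s3 = 3.70106 − (-0.10776)·(3.70106 − 3.75000) / (-0.10776 − 1.73438)
   = 3.70106 − (0.0052738)/(-1.8421400) = 3.7039229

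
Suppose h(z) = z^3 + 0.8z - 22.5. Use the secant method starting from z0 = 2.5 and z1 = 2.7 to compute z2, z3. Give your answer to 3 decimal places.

2.731, 2.729

h(2.5) = -4.87500, h(2.7) = -0.65700
z2 = 2.70000 − (-0.65700)·(2.70000 − 2.50000) / (-0.65700 − (-4.87500)) = 2.70000 − (-0.13140)/(4.21800) = 2.73115
h(2.73115) = 0.05711
z3 = 2.73115 − 0.05711·(2.73115 − 2.70000) / (0.05711 − (-0.65700)) = 2.73115 − (0.00178)/(0.71411) = 2.72866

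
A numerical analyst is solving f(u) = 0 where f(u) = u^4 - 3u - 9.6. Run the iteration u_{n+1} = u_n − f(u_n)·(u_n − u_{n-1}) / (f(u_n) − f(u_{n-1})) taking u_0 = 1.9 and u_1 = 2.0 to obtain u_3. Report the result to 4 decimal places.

1.9860

f(1.9) = -2.267900, f(2.0) = 0.400000
u_2 = 2.000000 − 0.400000·(2.000000 − 1.900000) / (0.400000 − (-2.267900)) = 2.000000 − (0.040000)/(2.667900) = 1.985007
f(1.985007) = -0.029431
u_3 = 1.985007 − (-0.029431)·(1.985007 − 2.000000) / (-0.029431 − 0.400000) = 1.985007 − (0.000441)/(-0.429431) = 1.986034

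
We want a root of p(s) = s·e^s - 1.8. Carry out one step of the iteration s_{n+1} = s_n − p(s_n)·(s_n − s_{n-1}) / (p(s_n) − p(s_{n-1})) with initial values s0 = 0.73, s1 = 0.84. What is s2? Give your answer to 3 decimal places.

0.803

p(0.73) = -0.28519, p(0.84) = 0.14575
s2 = 0.84000 − 0.14575·(0.84000 − 0.73000) / (0.14575 − (-0.28519)) = 0.84000 − (0.01603)/(0.43094) = 0.80280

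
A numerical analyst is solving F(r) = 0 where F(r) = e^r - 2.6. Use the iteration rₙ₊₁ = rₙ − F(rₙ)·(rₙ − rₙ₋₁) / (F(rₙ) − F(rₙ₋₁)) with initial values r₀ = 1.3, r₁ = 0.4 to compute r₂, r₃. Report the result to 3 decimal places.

F(1.3) = 1.06930, F(0.4) = -1.10818
r₂ = 0.40000 − (-1.10818)·(0.40000 − 1.30000) / (-1.10818 − 1.06930) = 0.40000 − (0.99736)/(-2.17747) = 0.85803
F(0.85803) = -0.24148
r₃ = 0.85803 − (-0.24148)·(0.85803 − 0.40000) / (-0.24148 − (-1.10818)) = 0.85803 − (-0.11061)/(0.86670) = 0.98565

0.858, 0.986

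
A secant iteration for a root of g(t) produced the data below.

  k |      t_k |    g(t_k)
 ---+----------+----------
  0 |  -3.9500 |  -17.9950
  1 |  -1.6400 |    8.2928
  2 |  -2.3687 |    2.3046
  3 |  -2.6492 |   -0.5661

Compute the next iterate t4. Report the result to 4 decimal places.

-2.5939

t4 = -2.6492 − (-0.5661)·(-2.6492 − (-2.3687)) / (-0.5661 − 2.3046)
   = -2.6492 − (0.158791)/(-2.870700) = -2.593886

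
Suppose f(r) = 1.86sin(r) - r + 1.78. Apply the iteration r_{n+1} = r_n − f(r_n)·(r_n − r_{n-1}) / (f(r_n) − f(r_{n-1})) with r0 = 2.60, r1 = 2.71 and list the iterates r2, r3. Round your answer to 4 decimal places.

f(2.60) = 0.138833, f(2.71) = -0.151929
r2 = 2.710000 − (-0.151929)·(2.710000 − 2.600000) / (-0.151929 − 0.138833) = 2.710000 − (-0.016712)/(-0.290761) = 2.652523
f(2.652523) = 0.001315
r3 = 2.652523 − 0.001315·(2.652523 − 2.710000) / (0.001315 − (-0.151929)) = 2.652523 − (-0.000076)/(0.153243) = 2.653016

2.6525, 2.6530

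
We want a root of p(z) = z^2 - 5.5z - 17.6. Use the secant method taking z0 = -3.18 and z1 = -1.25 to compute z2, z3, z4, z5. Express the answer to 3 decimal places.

p(-3.18) = 10.00240, p(-1.25) = -9.16250
z2 = -1.25000 − (-9.16250)·(-1.25000 − (-3.18000)) / (-9.16250 − 10.00240) = -1.25000 − (-17.68363)/(-19.16490) = -2.17271
p(-2.17271) = -0.92944
z3 = -2.17271 − (-0.92944)·(-2.17271 − (-1.25000)) / (-0.92944 − (-9.16250)) = -2.17271 − (0.85760)/(8.23306) = -2.27687
p(-2.27687) = 0.10696
z4 = -2.27687 − 0.10696·(-2.27687 − (-2.17271)) / (0.10696 − (-0.92944)) = -2.27687 − (-0.01114)/(1.03640) = -2.26612
p(-2.26612) = -0.00100
z5 = -2.26612 − (-0.00100)·(-2.26612 − (-2.27687)) / (-0.00100 − 0.10696) = -2.26612 − (-0.00001)/(-0.10797) = -2.26622

-2.173, -2.277, -2.266, -2.266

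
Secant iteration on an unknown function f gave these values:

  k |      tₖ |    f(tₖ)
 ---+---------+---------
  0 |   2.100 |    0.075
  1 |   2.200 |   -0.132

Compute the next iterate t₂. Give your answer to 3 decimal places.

2.136

t₂ = 2.200 − (-0.132)·(2.200 − 2.100) / (-0.132 − 0.075)
   = 2.200 − (-0.01320)/(-0.20700) = 2.13623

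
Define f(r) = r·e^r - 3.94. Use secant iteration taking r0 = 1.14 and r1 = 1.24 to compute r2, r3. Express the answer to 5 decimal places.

1.19212, 1.19387

f(1.14) = -0.3754841, f(1.24) = 0.3449607
r2 = 1.2400000 − 0.3449607·(1.2400000 − 1.1400000) / (0.3449607 − (-0.3754841)) = 1.2400000 − (0.0344961)/(0.7204448) = 1.1921184
f(1.1921184) = -0.0131003
r3 = 1.1921184 − (-0.0131003)·(1.1921184 − 1.2400000) / (-0.0131003 − 0.3449607) = 1.1921184 − (0.0006273)/(-0.3580610) = 1.1938702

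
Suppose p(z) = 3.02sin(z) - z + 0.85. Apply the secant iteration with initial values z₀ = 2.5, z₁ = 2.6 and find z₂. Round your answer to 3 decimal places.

2.545

p(2.5) = 0.15739, p(2.6) = -0.19319
z₂ = 2.60000 − (-0.19319)·(2.60000 − 2.50000) / (-0.19319 − 0.15739) = 2.60000 − (-0.01932)/(-0.35057) = 2.54489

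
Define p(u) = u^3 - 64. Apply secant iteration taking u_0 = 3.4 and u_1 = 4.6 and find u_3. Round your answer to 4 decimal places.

p(3.4) = -24.696000, p(4.6) = 33.336000
u_2 = 4.600000 − 33.336000·(4.600000 − 3.400000) / (33.336000 − (-24.696000)) = 4.600000 − (40.003200)/(58.032000) = 3.910670
p(3.910670) = -4.192796
u_3 = 3.910670 − (-4.192796)·(3.910670 − 4.600000) / (-4.192796 − 33.336000) = 3.910670 − (2.890220)/(-37.528796) = 3.987683

3.9877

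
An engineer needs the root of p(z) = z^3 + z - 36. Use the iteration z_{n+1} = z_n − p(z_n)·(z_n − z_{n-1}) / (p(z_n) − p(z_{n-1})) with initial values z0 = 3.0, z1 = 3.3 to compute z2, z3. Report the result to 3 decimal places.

3.195, 3.201

p(3.0) = -6.00000, p(3.3) = 3.23700
z2 = 3.30000 − 3.23700·(3.30000 − 3.00000) / (3.23700 − (-6.00000)) = 3.30000 − (0.97110)/(9.23700) = 3.19487
p(3.19487) = -0.19452
z3 = 3.19487 − (-0.19452)·(3.19487 − 3.30000) / (-0.19452 − 3.23700) = 3.19487 − (0.02045)/(-3.43152) = 3.20083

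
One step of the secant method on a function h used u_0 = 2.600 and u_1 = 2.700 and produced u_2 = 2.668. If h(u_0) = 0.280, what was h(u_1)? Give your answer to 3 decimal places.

-0.132

The secant line through (2.600, 0.280) and (2.700, h(u_1)) crosses zero at u_2 = 2.668.
So (2.600, 0.280), (2.700, h(u_1)), (2.668, 0) are collinear:
h(u_1) = 0.280 · (2.700 − 2.668) / (2.600 − 2.668) = 0.280 · (0.03200)/(-0.06800) = -0.13176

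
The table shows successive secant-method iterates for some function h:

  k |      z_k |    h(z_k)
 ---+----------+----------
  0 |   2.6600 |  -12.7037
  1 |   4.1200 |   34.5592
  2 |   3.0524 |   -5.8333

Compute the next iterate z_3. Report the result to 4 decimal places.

z_3 = 3.0524 − (-5.8333)·(3.0524 − 4.1200) / (-5.8333 − 34.5592)
   = 3.0524 − (6.227631)/(-40.392500) = 3.206578

3.2066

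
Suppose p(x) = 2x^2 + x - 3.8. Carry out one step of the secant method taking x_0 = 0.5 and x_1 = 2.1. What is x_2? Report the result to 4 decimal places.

0.9516

p(0.5) = -2.800000, p(2.1) = 7.120000
x_2 = 2.100000 − 7.120000·(2.100000 − 0.500000) / (7.120000 − (-2.800000)) = 2.100000 − (11.392000)/(9.920000) = 0.951613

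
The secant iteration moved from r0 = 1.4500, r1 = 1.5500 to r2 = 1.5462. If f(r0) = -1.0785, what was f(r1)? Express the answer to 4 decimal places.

0.0426

The secant line through (1.4500, -1.0785) and (1.5500, f(r1)) crosses zero at r2 = 1.5462.
So (1.4500, -1.0785), (1.5500, f(r1)), (1.5462, 0) are collinear:
f(r1) = -1.0785 · (1.5500 − 1.5462) / (1.4500 − 1.5462) = -1.0785 · (0.003800)/(-0.096200) = 0.042602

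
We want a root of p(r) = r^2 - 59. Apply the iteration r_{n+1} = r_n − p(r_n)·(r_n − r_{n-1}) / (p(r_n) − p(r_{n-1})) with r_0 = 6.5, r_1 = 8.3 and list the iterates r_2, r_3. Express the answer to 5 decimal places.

7.63176, 7.67923

p(6.5) = -16.7500000, p(8.3) = 9.8900000
r_2 = 8.3000000 − 9.8900000·(8.3000000 − 6.5000000) / (9.8900000 − (-16.7500000)) = 8.3000000 − (17.8020000)/(26.6400000) = 7.6317568
p(7.6317568) = -0.7562888
r_3 = 7.6317568 − (-0.7562888)·(7.6317568 − 8.3000000) / (-0.7562888 − 9.8900000) = 7.6317568 − (0.5053849)/(-10.6462888) = 7.6792273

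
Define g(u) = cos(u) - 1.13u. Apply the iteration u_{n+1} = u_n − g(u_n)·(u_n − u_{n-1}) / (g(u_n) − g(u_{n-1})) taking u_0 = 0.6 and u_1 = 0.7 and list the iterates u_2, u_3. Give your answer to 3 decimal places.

g(0.6) = 0.14734, g(0.7) = -0.02616
u_2 = 0.70000 − (-0.02616)·(0.70000 − 0.60000) / (-0.02616 − 0.14734) = 0.70000 − (-0.00262)/(-0.17349) = 0.68492
g(0.68492) = 0.00050
u_3 = 0.68492 − 0.00050·(0.68492 − 0.70000) / (0.00050 − (-0.02616)) = 0.68492 − (-0.00001)/(0.02666) = 0.68521

0.685, 0.685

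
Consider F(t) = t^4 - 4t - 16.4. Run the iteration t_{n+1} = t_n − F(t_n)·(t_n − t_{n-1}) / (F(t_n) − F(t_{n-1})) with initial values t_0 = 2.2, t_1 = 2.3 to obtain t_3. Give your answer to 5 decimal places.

2.24440

F(2.2) = -1.7744000, F(2.3) = 2.3841000
t_2 = 2.3000000 − 2.3841000·(2.3000000 − 2.2000000) / (2.3841000 − (-1.7744000)) = 2.3000000 − (0.2384100)/(4.1585000) = 2.2426692
F(2.2426692) = -0.0741500
t_3 = 2.2426692 − (-0.0741500)·(2.2426692 − 2.3000000) / (-0.0741500 − 2.3841000) = 2.2426692 − (0.0042511)/(-2.4582500) = 2.2443985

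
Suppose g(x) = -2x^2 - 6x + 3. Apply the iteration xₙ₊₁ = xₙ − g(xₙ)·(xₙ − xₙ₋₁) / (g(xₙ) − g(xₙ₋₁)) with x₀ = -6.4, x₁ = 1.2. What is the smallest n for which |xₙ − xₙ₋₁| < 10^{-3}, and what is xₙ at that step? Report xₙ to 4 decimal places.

n = 7, xₙ = 0.4365

g(-6.4) = -40.520000, g(1.2) = -7.080000
x₂ = 1.200000 − (-7.080000)·(7.600000)/(33.440000) = 2.809091;  |Δ| = 1.609091
g(2.809091) = -29.636529
x₃ = 2.809091 − (-29.636529)·(1.609091)/(-22.556529) = 0.694942;  |Δ| = 2.114149
g(0.694942) = -2.135538
x₄ = 0.694942 − (-2.135538)·(-2.114149)/(27.500991) = 0.530771;  |Δ| = 0.164170
g(0.530771) = -0.748065
x₅ = 0.530771 − (-0.748065)·(-0.164170)/(1.387473) = 0.442258;  |Δ| = 0.088513
g(0.442258) = -0.044732
x₆ = 0.442258 − (-0.044732)·(-0.088513)/(0.703333) = 0.436629;  |Δ| = 0.005629
g(0.436629) = -0.001060
x₇ = 0.436629 − (-0.001060)·(-0.005629)/(0.043672) = 0.436492;  |Δ| = 0.000137
|x₇ − x₆| = 0.000137 < 10^{-3}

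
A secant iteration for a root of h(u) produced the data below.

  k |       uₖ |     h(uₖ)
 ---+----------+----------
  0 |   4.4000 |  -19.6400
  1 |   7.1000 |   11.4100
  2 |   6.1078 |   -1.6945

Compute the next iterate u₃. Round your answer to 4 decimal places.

u₃ = 6.1078 − (-1.6945)·(6.1078 − 7.1000) / (-1.6945 − 11.4100)
   = 6.1078 − (1.681283)/(-13.104500) = 6.236098

6.2361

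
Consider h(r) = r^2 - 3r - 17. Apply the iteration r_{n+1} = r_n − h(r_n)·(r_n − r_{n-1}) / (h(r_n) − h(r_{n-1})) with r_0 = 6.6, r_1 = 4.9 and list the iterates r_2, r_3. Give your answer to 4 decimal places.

5.8047, 5.8981

h(6.6) = 6.760000, h(4.9) = -7.690000
r_2 = 4.900000 − (-7.690000)·(4.900000 − 6.600000) / (-7.690000 − 6.760000) = 4.900000 − (13.073000)/(-14.450000) = 5.804706
h(5.804706) = -0.719507
r_3 = 5.804706 − (-0.719507)·(5.804706 − 4.900000) / (-0.719507 − (-7.690000)) = 5.804706 − (-0.650942)/(6.970493) = 5.898091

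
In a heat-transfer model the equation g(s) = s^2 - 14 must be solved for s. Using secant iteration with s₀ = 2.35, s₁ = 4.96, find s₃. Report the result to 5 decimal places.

3.70829

g(2.35) = -8.4775000, g(4.96) = 10.6016000
s₂ = 4.9600000 − 10.6016000·(4.9600000 − 2.3500000) / (10.6016000 − (-8.4775000)) = 4.9600000 − (27.6701760)/(19.0791000) = 3.5097127
g(3.5097127) = -1.6819166
s₃ = 3.5097127 − (-1.6819166)·(3.5097127 − 4.9600000) / (-1.6819166 − 10.6016000) = 3.5097127 − (2.4392623)/(-12.2835166) = 3.7082928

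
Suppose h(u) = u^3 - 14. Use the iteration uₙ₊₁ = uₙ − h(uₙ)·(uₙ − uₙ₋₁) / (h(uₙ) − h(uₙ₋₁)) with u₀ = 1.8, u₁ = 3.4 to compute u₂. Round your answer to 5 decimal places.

2.19044

h(1.8) = -8.1680000, h(3.4) = 25.3040000
u₂ = 3.4000000 − 25.3040000·(3.4000000 − 1.8000000) / (25.3040000 − (-8.1680000)) = 3.4000000 − (40.4864000)/(33.4720000) = 2.1904398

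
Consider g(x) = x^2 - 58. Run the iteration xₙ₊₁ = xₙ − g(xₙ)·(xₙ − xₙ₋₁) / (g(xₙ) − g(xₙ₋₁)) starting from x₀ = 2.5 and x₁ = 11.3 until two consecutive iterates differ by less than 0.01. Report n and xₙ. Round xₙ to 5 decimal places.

n = 6, xₙ = 7.61577

g(2.5) = -51.7500000, g(11.3) = 69.6900000
x₂ = 11.3000000 − 69.6900000·(8.8000000)/(121.4400000) = 6.2500000;  |Δ| = 5.0500000
g(6.2500000) = -18.9375000
x₃ = 6.2500000 − (-18.9375000)·(-5.0500000)/(-88.6275000) = 7.3290598;  |Δ| = 1.0790598
g(7.3290598) = -4.2848820
x₄ = 7.3290598 − (-4.2848820)·(1.0790598)/(14.6526180) = 7.6446105;  |Δ| = 0.3155507
g(7.6446105) = 0.4400704
x₅ = 7.6446105 − 0.4400704·(0.3155507)/(4.7249524) = 7.6152209;  |Δ| = 0.0293896
g(7.6152209) = -0.0084102
x₆ = 7.6152209 − (-0.0084102)·(-0.0293896)/(-0.4484805) = 7.6157721;  |Δ| = 0.0005511
|x₆ − x₅| = 0.0005511 < 0.01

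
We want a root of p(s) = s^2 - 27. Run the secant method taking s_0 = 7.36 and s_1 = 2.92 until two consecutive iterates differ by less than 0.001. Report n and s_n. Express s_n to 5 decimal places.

p(7.36) = 27.1696000, p(2.92) = -18.4736000
s_2 = 2.9200000 − (-18.4736000)·(-4.4400000)/(-45.6432000) = 4.7170428;  |Δ| = 1.7970428
p(4.7170428) = -4.7495072
s_3 = 4.7170428 − (-4.7495072)·(1.7970428)/(13.7240928) = 5.3389468;  |Δ| = 0.6219040
p(5.3389468) = 1.5043526
s_4 = 5.3389468 − 1.5043526·(0.6219040)/(6.2538598) = 5.1893491;  |Δ| = 0.1495977
p(5.1893491) = -0.0706559
s_5 = 5.1893491 − (-0.0706559)·(-0.1495977)/(-1.5750085) = 5.1960601;  |Δ| = 0.0067111
p(5.1960601) = -0.0009589
s_6 = 5.1960601 − (-0.0009589)·(0.0067111)/(0.0696970) = 5.1961525;  |Δ| = 0.0000923
|s_6 − s_5| = 0.0000923 < 0.001

n = 6, s_n = 5.19615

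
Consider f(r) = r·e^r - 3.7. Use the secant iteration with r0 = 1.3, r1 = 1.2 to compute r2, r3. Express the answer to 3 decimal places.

1.164, 1.160

f(1.3) = 1.07009, f(1.2) = 0.28414
r2 = 1.20000 − 0.28414·(1.20000 − 1.30000) / (0.28414 − 1.07009) = 1.20000 − (-0.02841)/(-0.78595) = 1.16385
f(1.16385) = 0.02691
r3 = 1.16385 − 0.02691·(1.16385 − 1.20000) / (0.02691 − 0.28414) = 1.16385 − (-0.00097)/(-0.25723) = 1.16007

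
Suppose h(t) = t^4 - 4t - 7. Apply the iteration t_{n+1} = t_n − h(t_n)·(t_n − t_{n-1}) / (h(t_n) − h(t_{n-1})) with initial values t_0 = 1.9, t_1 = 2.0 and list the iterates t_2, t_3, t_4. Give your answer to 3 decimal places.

h(1.9) = -1.56790, h(2.0) = 1.00000
t_2 = 2.00000 − 1.00000·(2.00000 − 1.90000) / (1.00000 − (-1.56790)) = 2.00000 − (0.10000)/(2.56790) = 1.96106
h(1.96106) = -0.05446
t_3 = 1.96106 − (-0.05446)·(1.96106 − 2.00000) / (-0.05446 − 1.00000) = 1.96106 − (0.00212)/(-1.05446) = 1.96307
h(1.96307) = -0.00174
t_4 = 1.96307 − (-0.00174)·(1.96307 − 1.96106) / (-0.00174 − (-0.05446)) = 1.96307 − (0.00000)/(0.05272) = 1.96314

1.961, 1.963, 1.963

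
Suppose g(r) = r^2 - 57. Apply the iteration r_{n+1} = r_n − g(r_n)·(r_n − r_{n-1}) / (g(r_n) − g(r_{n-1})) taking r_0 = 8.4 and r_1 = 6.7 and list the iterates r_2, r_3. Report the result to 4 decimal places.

g(8.4) = 13.560000, g(6.7) = -12.110000
r_2 = 6.700000 − (-12.110000)·(6.700000 − 8.400000) / (-12.110000 − 13.560000) = 6.700000 − (20.587000)/(-25.670000) = 7.501987
g(7.501987) = -0.720195
r_3 = 7.501987 − (-0.720195)·(7.501987 − 6.700000) / (-0.720195 − (-12.110000)) = 7.501987 − (-0.577587)/(11.389805) = 7.552698

7.5020, 7.5527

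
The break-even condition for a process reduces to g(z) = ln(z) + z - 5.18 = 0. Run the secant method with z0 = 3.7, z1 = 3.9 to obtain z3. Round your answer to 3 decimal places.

g(3.7) = -0.17167, g(3.9) = 0.08098
z2 = 3.90000 − 0.08098·(3.90000 − 3.70000) / (0.08098 − (-0.17167)) = 3.90000 − (0.01620)/(0.25264) = 3.83590
g(3.83590) = 0.00030
z3 = 3.83590 − 0.00030·(3.83590 − 3.90000) / (0.00030 − 0.08098) = 3.83590 − (-0.00002)/(-0.08068) = 3.83566

3.836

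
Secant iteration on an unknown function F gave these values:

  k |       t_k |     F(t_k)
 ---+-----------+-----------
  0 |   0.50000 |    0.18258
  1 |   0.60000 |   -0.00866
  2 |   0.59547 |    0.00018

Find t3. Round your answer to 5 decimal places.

t3 = 0.59547 − 0.00018·(0.59547 − 0.60000) / (0.00018 − (-0.00866))
   = 0.59547 − (-0.0000008)/(0.0088400) = 0.5955622

0.59556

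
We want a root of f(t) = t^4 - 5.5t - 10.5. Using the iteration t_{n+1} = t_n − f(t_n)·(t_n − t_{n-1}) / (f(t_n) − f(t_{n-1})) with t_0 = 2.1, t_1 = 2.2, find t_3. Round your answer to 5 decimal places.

2.17732

f(2.1) = -2.6019000, f(2.2) = 0.8256000
t_2 = 2.2000000 − 0.8256000·(2.2000000 − 2.1000000) / (0.8256000 − (-2.6019000)) = 2.2000000 − (0.0825600)/(3.4275000) = 2.1759125
f(2.1759125) = -0.0511279
t_3 = 2.1759125 − (-0.0511279)·(2.1759125 − 2.2000000) / (-0.0511279 − 0.8256000) = 2.1759125 − (0.0012315)/(-0.8767279) = 2.1773172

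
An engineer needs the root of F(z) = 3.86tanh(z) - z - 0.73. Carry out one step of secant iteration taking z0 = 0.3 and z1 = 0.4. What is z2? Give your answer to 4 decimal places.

0.2610

F(0.3) = 0.094467, F(0.4) = 0.336603
z2 = 0.400000 − 0.336603·(0.400000 − 0.300000) / (0.336603 − 0.094467) = 0.400000 − (0.033660)/(0.242136) = 0.260986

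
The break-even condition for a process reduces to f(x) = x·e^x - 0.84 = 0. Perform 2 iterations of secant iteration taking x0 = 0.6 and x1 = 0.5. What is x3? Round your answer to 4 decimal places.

f(0.6) = 0.253271, f(0.5) = -0.015639
x2 = 0.500000 − (-0.015639)·(0.500000 − 0.600000) / (-0.015639 − 0.253271) = 0.500000 − (0.001564)/(-0.268911) = 0.505816
f(0.505816) = -0.001186
x3 = 0.505816 − (-0.001186)·(0.505816 − 0.500000) / (-0.001186 − (-0.015639)) = 0.505816 − (-0.000007)/(0.014453) = 0.506293

0.5063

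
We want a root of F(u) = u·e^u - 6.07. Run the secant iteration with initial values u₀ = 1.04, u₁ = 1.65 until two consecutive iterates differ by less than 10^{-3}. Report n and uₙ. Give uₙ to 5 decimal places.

n = 5, uₙ = 1.43924

F(1.04) = -3.1276143, F(1.65) = 2.5215167
u₂ = 1.6500000 − 2.5215167·(0.6100000)/(5.6491310) = 1.3777236;  |Δ| = 0.2722764
F(1.3777236) = -0.6061366
u₃ = 1.3777236 − (-0.6061366)·(-0.2722764)/(-3.1276533) = 1.4304905;  |Δ| = 0.0527669
F(1.4304905) = -0.0894776
u₄ = 1.4304905 − (-0.0894776)·(0.0527669)/(0.5166589) = 1.4396290;  |Δ| = 0.0091384
F(1.4396290) = 0.0039818
u₅ = 1.4396290 − 0.0039818·(0.0091384)/(0.0934595) = 1.4392396;  |Δ| = 0.0003893
|u₅ − u₄| = 0.0003893 < 10^{-3}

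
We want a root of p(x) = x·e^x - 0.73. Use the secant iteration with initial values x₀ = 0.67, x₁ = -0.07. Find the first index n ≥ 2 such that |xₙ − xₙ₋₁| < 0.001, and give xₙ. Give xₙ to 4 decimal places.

n = 6, xₙ = 0.4606

p(0.67) = 0.579339, p(-0.07) = -0.795268
x₂ = -0.070000 − (-0.795268)·(-0.740000)/(-1.374607) = 0.358121;  |Δ| = 0.428121
p(0.358121) = -0.217658
x₃ = 0.358121 − (-0.217658)·(0.428121)/(0.577609) = 0.519448;  |Δ| = 0.161327
p(0.519448) = 0.143244
x₄ = 0.519448 − 0.143244·(0.161327)/(0.360902) = 0.455417;  |Δ| = 0.064032
p(0.455417) = -0.011886
x₅ = 0.455417 − (-0.011886)·(-0.064032)/(-0.155130) = 0.460322;  |Δ| = 0.004906
p(0.460322) = -0.000580
x₆ = 0.460322 − (-0.000580)·(0.004906)/(0.011305) = 0.460574;  |Δ| = 0.000252
|x₆ − x₅| = 0.000252 < 0.001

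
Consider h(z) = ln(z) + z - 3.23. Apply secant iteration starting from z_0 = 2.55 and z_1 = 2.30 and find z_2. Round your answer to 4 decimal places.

2.3687

h(2.55) = 0.256093, h(2.30) = -0.097091
z_2 = 2.300000 − (-0.097091)·(2.300000 − 2.550000) / (-0.097091 − 0.256093) = 2.300000 − (0.024273)/(-0.353184) = 2.368725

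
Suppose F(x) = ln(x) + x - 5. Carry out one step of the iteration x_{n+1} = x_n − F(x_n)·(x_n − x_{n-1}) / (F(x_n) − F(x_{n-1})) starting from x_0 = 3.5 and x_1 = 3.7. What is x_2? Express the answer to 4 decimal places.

3.6935

F(3.5) = -0.247237, F(3.7) = 0.008333
x_2 = 3.700000 − 0.008333·(3.700000 − 3.500000) / (0.008333 − (-0.247237)) = 3.700000 − (0.001667)/(0.255570) = 3.693479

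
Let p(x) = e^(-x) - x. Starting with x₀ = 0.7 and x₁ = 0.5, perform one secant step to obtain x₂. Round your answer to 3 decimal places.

p(0.7) = -0.20341, p(0.5) = 0.10653
x₂ = 0.50000 − 0.10653·(0.50000 − 0.70000) / (0.10653 − (-0.20341)) = 0.50000 − (-0.02131)/(0.30995) = 0.56874

0.569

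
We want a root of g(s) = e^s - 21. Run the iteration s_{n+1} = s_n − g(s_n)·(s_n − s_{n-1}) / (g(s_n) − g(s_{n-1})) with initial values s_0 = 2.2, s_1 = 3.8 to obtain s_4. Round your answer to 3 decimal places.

3.062

g(2.2) = -11.97499, g(3.8) = 23.70118
s_2 = 3.80000 − 23.70118·(3.80000 − 2.20000) / (23.70118 − (-11.97499)) = 3.80000 − (37.92190)/(35.67617) = 2.73705
g(2.73705) = -5.55859
s_3 = 2.73705 − (-5.55859)·(2.73705 − 3.80000) / (-5.55859 − 23.70118) = 2.73705 − (5.90849)/(-29.25978) = 2.93898
g(2.93898) = -2.10335
s_4 = 2.93898 − (-2.10335)·(2.93898 − 2.73705) / (-2.10335 − (-5.55859)) = 2.93898 − (-0.42473)/(3.45525) = 3.06191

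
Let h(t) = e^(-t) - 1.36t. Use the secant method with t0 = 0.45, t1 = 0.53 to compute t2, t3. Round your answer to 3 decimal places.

h(0.45) = 0.02563, h(0.53) = -0.13220
t2 = 0.53000 − (-0.13220)·(0.53000 − 0.45000) / (-0.13220 − 0.02563) = 0.53000 − (-0.01058)/(-0.15782) = 0.46299
h(0.46299) = -0.00027
t3 = 0.46299 − (-0.00027)·(0.46299 − 0.53000) / (-0.00027 − (-0.13220)) = 0.46299 − (0.00002)/(0.13193) = 0.46285

0.463, 0.463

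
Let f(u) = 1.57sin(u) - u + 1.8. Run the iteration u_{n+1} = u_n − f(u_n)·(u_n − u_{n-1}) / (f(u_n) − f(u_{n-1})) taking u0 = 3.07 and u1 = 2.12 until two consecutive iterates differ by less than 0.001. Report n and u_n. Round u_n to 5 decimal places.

n = 5, u_n = 2.60398

f(3.07) = -1.1576955, f(2.12) = 1.0191166
u2 = 2.1200000 − 1.0191166·(-0.9500000)/(2.1768121) = 2.5647608;  |Δ| = 0.4447608
f(2.5647608) = 0.0914719
u3 = 2.5647608 − 0.0914719·(0.4447608)/(-0.9276447) = 2.6086172;  |Δ| = 0.0438563
f(2.6086172) = -0.0109027
u4 = 2.6086172 − (-0.0109027)·(0.0438563)/(-0.1023746) = 2.6039465;  |Δ| = 0.0046706
f(2.6039465) = 0.0000750
u5 = 2.6039465 − 0.0000750·(-0.0046706)/(0.0109777) = 2.6039784;  |Δ| = 0.0000319
|u5 − u4| = 0.0000319 < 0.001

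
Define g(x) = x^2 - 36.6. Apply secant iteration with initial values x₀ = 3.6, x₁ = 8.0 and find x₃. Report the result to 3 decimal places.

5.991

g(3.6) = -23.64000, g(8.0) = 27.40000
x₂ = 8.00000 − 27.40000·(8.00000 − 3.60000) / (27.40000 − (-23.64000)) = 8.00000 − (120.56000)/(51.04000) = 5.63793
g(5.63793) = -4.81373
x₃ = 5.63793 − (-4.81373)·(5.63793 − 8.00000) / (-4.81373 − 27.40000) = 5.63793 − (11.37037)/(-32.21373) = 5.99090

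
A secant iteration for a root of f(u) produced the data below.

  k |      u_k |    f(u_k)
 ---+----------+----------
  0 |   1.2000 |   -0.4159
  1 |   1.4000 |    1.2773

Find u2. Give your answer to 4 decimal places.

1.2491

u2 = 1.4000 − 1.2773·(1.4000 − 1.2000) / (1.2773 − (-0.4159))
   = 1.4000 − (0.255460)/(1.693200) = 1.249126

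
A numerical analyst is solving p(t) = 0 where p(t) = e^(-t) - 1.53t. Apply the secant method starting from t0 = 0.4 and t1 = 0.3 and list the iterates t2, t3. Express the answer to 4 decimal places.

0.4261, 0.4266

p(0.4) = 0.058320, p(0.3) = 0.281818
t2 = 0.300000 − 0.281818·(0.300000 − 0.400000) / (0.281818 − 0.058320) = 0.300000 − (-0.028182)/(0.223498) = 0.426094
p(0.426094) = 0.001131
t3 = 0.426094 − 0.001131·(0.426094 − 0.300000) / (0.001131 − 0.281818) = 0.426094 − (0.000143)/(-0.280688) = 0.426602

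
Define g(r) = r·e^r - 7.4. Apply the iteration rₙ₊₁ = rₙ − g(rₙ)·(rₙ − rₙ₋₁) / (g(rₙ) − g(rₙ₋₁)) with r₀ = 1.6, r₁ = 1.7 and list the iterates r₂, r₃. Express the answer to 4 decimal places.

g(1.6) = 0.524852, g(1.7) = 1.905711
r₂ = 1.700000 − 1.905711·(1.700000 − 1.600000) / (1.905711 − 0.524852) = 1.700000 − (0.190571)/(1.380859) = 1.561991
g(1.561991) = 0.048049
r₃ = 1.561991 − 0.048049·(1.561991 − 1.700000) / (0.048049 − 1.905711) = 1.561991 − (-0.006631)/(-1.857661) = 1.558421

1.5620, 1.5584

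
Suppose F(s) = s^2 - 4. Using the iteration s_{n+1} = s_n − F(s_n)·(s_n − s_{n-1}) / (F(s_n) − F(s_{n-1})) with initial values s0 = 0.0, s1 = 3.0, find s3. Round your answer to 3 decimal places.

F(0.0) = -4.00000, F(3.0) = 5.00000
s2 = 3.00000 − 5.00000·(3.00000 − 0.00000) / (5.00000 − (-4.00000)) = 3.00000 − (15.00000)/(9.00000) = 1.33333
F(1.33333) = -2.22222
s3 = 1.33333 − (-2.22222)·(1.33333 − 3.00000) / (-2.22222 − 5.00000) = 1.33333 − (3.70370)/(-7.22222) = 1.84615

1.846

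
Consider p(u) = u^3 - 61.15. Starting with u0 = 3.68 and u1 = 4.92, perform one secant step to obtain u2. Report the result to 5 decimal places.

p(3.68) = -11.3139680, p(4.92) = 57.9454880
u2 = 4.9200000 − 57.9454880·(4.9200000 − 3.6800000) / (57.9454880 − (-11.3139680)) = 4.9200000 − (71.8524051)/(69.2594560) = 3.8825618

3.88256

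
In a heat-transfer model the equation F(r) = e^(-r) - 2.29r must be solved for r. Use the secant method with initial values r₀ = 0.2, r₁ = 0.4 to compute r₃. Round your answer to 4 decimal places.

F(0.2) = 0.360731, F(0.4) = -0.245680
r₂ = 0.400000 − (-0.245680)·(0.400000 − 0.200000) / (-0.245680 − 0.360731) = 0.400000 − (-0.049136)/(-0.606411) = 0.318972
F(0.318972) = -0.003551
r₃ = 0.318972 − (-0.003551)·(0.318972 − 0.400000) / (-0.003551 − (-0.245680)) = 0.318972 − (0.000288)/(0.242129) = 0.317784

0.3178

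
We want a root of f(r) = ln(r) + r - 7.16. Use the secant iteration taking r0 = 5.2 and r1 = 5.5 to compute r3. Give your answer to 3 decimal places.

5.462

f(5.2) = -0.31134, f(5.5) = 0.04475
r2 = 5.50000 − 0.04475·(5.50000 − 5.20000) / (0.04475 − (-0.31134)) = 5.50000 − (0.01342)/(0.35609) = 5.46230
f(5.46230) = 0.00017
r3 = 5.46230 − 0.00017·(5.46230 − 5.50000) / (0.00017 − 0.04475) = 5.46230 − (-0.00001)/(-0.04458) = 5.46216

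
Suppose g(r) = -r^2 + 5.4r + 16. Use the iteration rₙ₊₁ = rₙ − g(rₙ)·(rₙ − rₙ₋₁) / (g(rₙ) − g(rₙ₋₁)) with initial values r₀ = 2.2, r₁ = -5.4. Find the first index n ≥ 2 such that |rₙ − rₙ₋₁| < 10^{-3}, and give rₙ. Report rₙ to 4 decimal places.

g(2.2) = 23.040000, g(-5.4) = -42.320000
r₂ = -5.400000 − (-42.320000)·(-7.600000)/(-65.360000) = -0.479070;  |Δ| = 4.920930
g(-0.479070) = 13.183515
r₃ = -0.479070 − 13.183515·(4.920930)/(55.503515) = -1.647918;  |Δ| = 1.168848
g(-1.647918) = 4.385613
r₄ = -1.647918 − 4.385613·(-1.168848)/(-8.797902) = -2.230569;  |Δ| = 0.582652
g(-2.230569) = -1.020515
r₅ = -2.230569 − (-1.020515)·(-0.582652)/(-5.406128) = -2.120582;  |Δ| = 0.109987
g(-2.120582) = 0.051987
r₆ = -2.120582 − 0.051987·(0.109987)/(1.072502) = -2.125914;  |Δ| = 0.005331
g(-2.125914) = 0.000558
r₇ = -2.125914 − 0.000558·(-0.005331)/(-0.051429) = -2.125971;  |Δ| = 0.000058
|r₇ − r₆| = 0.000058 < 10^{-3}

n = 7, rₙ = -2.1260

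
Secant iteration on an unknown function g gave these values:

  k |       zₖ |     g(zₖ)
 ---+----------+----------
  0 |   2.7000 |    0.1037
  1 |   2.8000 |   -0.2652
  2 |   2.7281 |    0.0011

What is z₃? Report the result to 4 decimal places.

2.7284

z₃ = 2.7281 − 0.0011·(2.7281 − 2.8000) / (0.0011 − (-0.2652))
   = 2.7281 − (-0.000079)/(0.266300) = 2.728397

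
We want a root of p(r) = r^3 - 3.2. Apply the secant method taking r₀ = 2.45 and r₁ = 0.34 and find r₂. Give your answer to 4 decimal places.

0.7947

p(2.45) = 11.506125, p(0.34) = -3.160696
r₂ = 0.340000 − (-3.160696)·(0.340000 − 2.450000) / (-3.160696 − 11.506125) = 0.340000 − (6.669069)/(-14.666821) = 0.794704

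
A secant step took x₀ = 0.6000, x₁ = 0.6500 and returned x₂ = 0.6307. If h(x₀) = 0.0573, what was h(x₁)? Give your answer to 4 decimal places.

The secant line through (0.6000, 0.0573) and (0.6500, h(x₁)) crosses zero at x₂ = 0.6307.
So (0.6000, 0.0573), (0.6500, h(x₁)), (0.6307, 0) are collinear:
h(x₁) = 0.0573 · (0.6500 − 0.6307) / (0.6000 − 0.6307) = 0.0573 · (0.019300)/(-0.030700) = -0.036022

-0.0360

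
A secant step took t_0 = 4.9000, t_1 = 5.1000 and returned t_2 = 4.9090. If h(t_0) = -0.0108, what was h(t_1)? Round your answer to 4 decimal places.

The secant line through (4.9000, -0.0108) and (5.1000, h(t_1)) crosses zero at t_2 = 4.9090.
So (4.9000, -0.0108), (5.1000, h(t_1)), (4.9090, 0) are collinear:
h(t_1) = -0.0108 · (5.1000 − 4.9090) / (4.9000 − 4.9090) = -0.0108 · (0.191000)/(-0.009000) = 0.229200

0.2292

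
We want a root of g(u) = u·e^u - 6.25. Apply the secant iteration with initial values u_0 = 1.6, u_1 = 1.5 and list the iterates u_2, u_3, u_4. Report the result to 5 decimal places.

1.46070, 1.45665, 1.45653

g(1.6) = 1.6748519, g(1.5) = 0.4725336
u_2 = 1.5000000 − 0.4725336·(1.5000000 − 1.6000000) / (0.4725336 − 1.6748519) = 1.5000000 − (-0.0472534)/(-1.2023183) = 1.4606981
g(1.4606981) = 0.0440996
u_3 = 1.4606981 − 0.0440996·(1.4606981 − 1.5000000) / (0.0440996 − 0.4725336) = 1.4606981 − (-0.0017332)/(-0.4284340) = 1.4566527
g(1.4566527) = 0.0013275
u_4 = 1.4566527 − 0.0013275·(1.4566527 − 1.4606981) / (0.0013275 − 0.0440996) = 1.4566527 − (-0.0000054)/(-0.0427720) = 1.4565271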